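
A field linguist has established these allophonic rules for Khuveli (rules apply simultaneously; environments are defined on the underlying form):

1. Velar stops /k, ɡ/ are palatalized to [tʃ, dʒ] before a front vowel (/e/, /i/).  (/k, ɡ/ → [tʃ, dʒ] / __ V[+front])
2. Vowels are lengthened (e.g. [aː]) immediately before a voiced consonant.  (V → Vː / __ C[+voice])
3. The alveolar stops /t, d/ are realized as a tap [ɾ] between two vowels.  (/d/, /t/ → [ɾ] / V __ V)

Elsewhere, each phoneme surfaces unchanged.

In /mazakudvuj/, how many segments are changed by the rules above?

Segments that undergo a rule: /a/ → [aː] (rule 2); /u/ → [uː] (rule 2); /u/ → [uː] (rule 2).
All other segments surface unchanged.

3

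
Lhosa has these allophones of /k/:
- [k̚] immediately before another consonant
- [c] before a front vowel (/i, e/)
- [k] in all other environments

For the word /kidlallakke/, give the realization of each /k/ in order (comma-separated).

Occurrence 1 (position 1): before a front vowel (/i, e/) → [c].
Occurrence 2 (position 9): immediately before another consonant → [k̚].
Occurrence 3 (position 10): before a front vowel (/i, e/) → [c].

[c], [k̚], [c]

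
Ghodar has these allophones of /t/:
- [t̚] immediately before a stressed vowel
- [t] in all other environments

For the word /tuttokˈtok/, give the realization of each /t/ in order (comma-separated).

[t], [t], [t], [t̚]

Occurrence 1 (position 1): no conditioning environment matches → elsewhere allophone [t].
Occurrence 2 (position 3): no conditioning environment matches → elsewhere allophone [t].
Occurrence 3 (position 4): no conditioning environment matches → elsewhere allophone [t].
Occurrence 4 (position 7): immediately before a stressed vowel → [t̚].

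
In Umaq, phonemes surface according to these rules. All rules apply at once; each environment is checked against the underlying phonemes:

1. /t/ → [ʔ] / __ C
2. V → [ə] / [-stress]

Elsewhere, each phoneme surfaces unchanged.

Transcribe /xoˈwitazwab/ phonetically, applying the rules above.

[xəˈwitəzwəb]

/x/ (word-initial): no rule targets it → [x].
/o/ meets the environment for rule 2 (in an unstressed syllable) → [ə].
/w/ (between /o/ and /i/): no rule targets it → [w].
/i/ — between /w/ and /t/; rule 2 does not apply here → [i].
/t/ (between /i/ and /a/) fails the environment for rule 1, so it stays [t].
/a/ meets the environment for rule 2 (in an unstressed syllable) → [ə].
/z/ (between /a/ and /w/) is unaffected → [z].
/w/ — not in any rule's target class → [w].
Rule 2 applies to /a/ (between /w/ and /b/: in an unstressed syllable) → [ə].
/b/ — not in any rule's target class → [b].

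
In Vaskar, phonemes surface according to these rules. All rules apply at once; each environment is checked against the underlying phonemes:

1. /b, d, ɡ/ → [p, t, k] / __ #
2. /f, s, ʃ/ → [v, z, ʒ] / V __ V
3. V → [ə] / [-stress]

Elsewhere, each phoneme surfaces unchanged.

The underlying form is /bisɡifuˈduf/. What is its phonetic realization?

/b/ (word-initial) fails the environment for rule 1, so it stays [b].
/i/ (between /b/ and /s/) occurs in an unstressed syllable → [ə] by rule 3.
/s/ (between /i/ and /ɡ/): rule 2 targets it, but not between two vowels → unchanged [s].
/ɡ/ (between /s/ and /i/) fails the environment for rule 1, so it stays [ɡ].
Rule 3 applies to /i/ (between /ɡ/ and /f/: in an unstressed syllable) → [ə].
/f/ (between /i/ and /u/) occurs between two vowels → [v] by rule 2.
/u/ (between /f/ and /d/) occurs in an unstressed syllable → [ə] by rule 3.
/d/ (between /u/ and /u/): rule 1 targets it, but not word-finally → unchanged [d].
/u/ — between /d/ and /f/; rule 3 does not apply here → [u].
/f/ (word-final) fails the environment for rule 2, so it stays [f].

[bəsɡəvəˈduf]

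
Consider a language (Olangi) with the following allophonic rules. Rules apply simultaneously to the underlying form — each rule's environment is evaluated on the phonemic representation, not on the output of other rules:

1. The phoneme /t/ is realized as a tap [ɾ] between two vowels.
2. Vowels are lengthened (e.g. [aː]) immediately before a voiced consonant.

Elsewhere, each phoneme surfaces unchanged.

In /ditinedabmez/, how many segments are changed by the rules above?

Segments that undergo a rule: /t/ → [ɾ] (rule 1); /i/ → [iː] (rule 2); /e/ → [eː] (rule 2); /a/ → [aː] (rule 2); /e/ → [eː] (rule 2).
All other segments surface unchanged.

5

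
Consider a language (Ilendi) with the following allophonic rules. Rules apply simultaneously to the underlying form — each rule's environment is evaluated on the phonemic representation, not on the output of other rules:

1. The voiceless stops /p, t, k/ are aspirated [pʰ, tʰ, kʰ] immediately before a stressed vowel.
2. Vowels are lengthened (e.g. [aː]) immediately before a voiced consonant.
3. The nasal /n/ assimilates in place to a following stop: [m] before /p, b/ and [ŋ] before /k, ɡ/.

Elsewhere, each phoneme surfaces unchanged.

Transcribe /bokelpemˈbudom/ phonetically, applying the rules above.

[bokeːlpeːmˈbuːdoːm]

/b/ (word-initial) is unaffected → [b].
/o/ (between /b/ and /k/): rule 2 targets it, but not before a voiced consonant → unchanged [o].
/k/ — between /o/ and /e/; rule 1 does not apply here → [k].
/e/ (between /k/ and /l/): before a voiced consonant, so rule 2 applies → [eː].
/l/ (between /e/ and /p/) is unaffected → [l].
/p/ (between /l/ and /e/): rule 1 targets it, but not immediately before a stressed vowel → unchanged [p].
Rule 2 applies to /e/ (between /p/ and /m/: before a voiced consonant) → [eː].
/m/ (between /e/ and /b/) is unaffected → [m].
/b/ — not in any rule's target class → [b].
/u/ (between /b/ and /d/) occurs before a voiced consonant → [uː] by rule 2.
/d/ (between /u/ and /o/): no rule targets it → [d].
Rule 2 applies to /o/ (between /d/ and /m/: before a voiced consonant) → [oː].
/m/ (word-final) is unaffected → [m].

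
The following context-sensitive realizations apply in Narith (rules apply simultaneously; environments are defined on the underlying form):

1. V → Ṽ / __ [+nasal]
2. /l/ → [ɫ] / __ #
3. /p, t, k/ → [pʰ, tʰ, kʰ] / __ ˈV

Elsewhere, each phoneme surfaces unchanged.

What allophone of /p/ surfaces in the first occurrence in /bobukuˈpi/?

/p/ (between /u/ and /i/) occurs immediately before a stressed vowel → [pʰ] by rule 3.

[pʰ]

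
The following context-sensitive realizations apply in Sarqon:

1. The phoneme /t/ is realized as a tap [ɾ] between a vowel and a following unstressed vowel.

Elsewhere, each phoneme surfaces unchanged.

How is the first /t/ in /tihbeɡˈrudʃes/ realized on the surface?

[t]

/t/ (word-initial) is in the target of rule 1 but the environment (between a vowel and a following unstressed vowel) is not met → [t].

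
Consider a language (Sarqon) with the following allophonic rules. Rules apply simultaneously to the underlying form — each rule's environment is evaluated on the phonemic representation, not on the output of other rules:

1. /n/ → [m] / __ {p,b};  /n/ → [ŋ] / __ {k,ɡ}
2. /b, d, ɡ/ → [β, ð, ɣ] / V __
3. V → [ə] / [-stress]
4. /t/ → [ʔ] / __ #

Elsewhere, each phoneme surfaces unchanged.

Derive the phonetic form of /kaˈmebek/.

[kəˈmeβək]

/k/ (word-initial) is unaffected → [k].
/a/ — between /k/ and /m/, in an unstressed syllable — surfaces as [ə] (rule 3).
/m/ (between /a/ and /e/): no rule targets it → [m].
/e/ — between /m/ and /b/; rule 3 does not apply here → [e].
/b/ (between /e/ and /e/) occurs immediately after a vowel → [β] by rule 2.
/e/ (between /b/ and /k/): in an unstressed syllable, so rule 3 applies → [ə].
/k/ — not in any rule's target class → [k].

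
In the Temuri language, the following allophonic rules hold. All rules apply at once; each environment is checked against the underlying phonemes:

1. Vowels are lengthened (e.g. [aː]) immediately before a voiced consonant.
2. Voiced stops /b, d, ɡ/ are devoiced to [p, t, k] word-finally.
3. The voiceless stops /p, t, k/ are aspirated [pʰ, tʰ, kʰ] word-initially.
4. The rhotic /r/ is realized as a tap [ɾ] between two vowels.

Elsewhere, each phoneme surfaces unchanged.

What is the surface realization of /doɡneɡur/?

/d/ — word-initial; rule 2 does not apply here → [d].
/o/ (between /d/ and /ɡ/): before a voiced consonant, so rule 1 applies → [oː].
/ɡ/ — between /o/ and /n/; rule 2 does not apply here → [ɡ].
/n/ (between /ɡ/ and /e/) is unaffected → [n].
/e/ (between /n/ and /ɡ/): before a voiced consonant, so rule 1 applies → [eː].
/ɡ/ (between /e/ and /u/) fails the environment for rule 2, so it stays [ɡ].
/u/ (between /ɡ/ and /r/): before a voiced consonant, so rule 1 applies → [uː].
/r/ (word-final): rule 4 targets it, but not between two vowels → unchanged [r].

[doːɡneːɡuːr]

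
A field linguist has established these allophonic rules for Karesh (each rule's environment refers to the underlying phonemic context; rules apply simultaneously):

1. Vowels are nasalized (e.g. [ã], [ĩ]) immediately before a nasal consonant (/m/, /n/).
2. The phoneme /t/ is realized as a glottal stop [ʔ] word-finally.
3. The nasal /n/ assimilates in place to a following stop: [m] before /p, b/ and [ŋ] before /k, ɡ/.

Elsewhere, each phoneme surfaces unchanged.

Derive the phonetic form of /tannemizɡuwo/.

/t/ (word-initial) fails the environment for rule 2, so it stays [t].
/a/ — between /t/ and /n/, before a nasal consonant — surfaces as [ã] (rule 1).
/n/ (between /a/ and /n/) is in the target of rule 3 but the environment (before a labial or velar stop) is not met → [n].
/n/ — between /n/ and /e/; rule 3 does not apply here → [n].
/e/ (between /n/ and /m/): before a nasal consonant, so rule 1 applies → [ẽ].
/m/ (between /e/ and /i/): no rule targets it → [m].
/i/ (between /m/ and /z/) is in the target of rule 1 but the environment (before a nasal consonant) is not met → [i].
/z/ stays [z].
/ɡ/ — not in any rule's target class → [ɡ].
/u/ (between /ɡ/ and /w/): rule 1 targets it, but not before a nasal consonant → unchanged [u].
/w/ (between /u/ and /o/) is unaffected → [w].
/o/ (word-final): rule 1 targets it, but not before a nasal consonant → unchanged [o].

[tãnnẽmizɡuwo]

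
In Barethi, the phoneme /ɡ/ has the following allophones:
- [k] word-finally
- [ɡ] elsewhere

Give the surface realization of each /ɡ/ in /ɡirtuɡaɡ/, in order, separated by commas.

[ɡ], [ɡ], [k]

Occurrence 1 (position 1): no conditioning environment matches → elsewhere allophone [ɡ].
Occurrence 2 (position 6): no conditioning environment matches → elsewhere allophone [ɡ].
Occurrence 3 (position 8): word-finally → [k].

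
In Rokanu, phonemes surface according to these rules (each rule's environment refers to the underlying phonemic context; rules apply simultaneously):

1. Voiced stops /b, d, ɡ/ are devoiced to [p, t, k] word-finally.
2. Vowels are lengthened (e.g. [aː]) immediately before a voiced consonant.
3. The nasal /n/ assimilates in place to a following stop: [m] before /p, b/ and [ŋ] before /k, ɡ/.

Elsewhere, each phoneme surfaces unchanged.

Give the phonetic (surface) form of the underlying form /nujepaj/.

[nuːjepaːj]

/n/ (word-initial): rule 3 targets it, but not before a labial or velar stop → unchanged [n].
/u/ — between /n/ and /j/, before a voiced consonant — surfaces as [uː] (rule 2).
/j/ (between /u/ and /e/) is unaffected → [j].
/e/ (between /j/ and /p/): rule 2 targets it, but not before a voiced consonant → unchanged [e].
/p/ stays [p].
Rule 2 applies to /a/ (between /p/ and /j/: before a voiced consonant) → [aː].
/j/ — not in any rule's target class → [j].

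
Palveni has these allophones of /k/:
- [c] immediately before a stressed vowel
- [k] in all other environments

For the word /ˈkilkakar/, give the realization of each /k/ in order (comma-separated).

[c], [k], [k]

Occurrence 1 (position 1): immediately before a stressed vowel → [c].
Occurrence 2 (position 4): no conditioning environment matches → elsewhere allophone [k].
Occurrence 3 (position 6): no conditioning environment matches → elsewhere allophone [k].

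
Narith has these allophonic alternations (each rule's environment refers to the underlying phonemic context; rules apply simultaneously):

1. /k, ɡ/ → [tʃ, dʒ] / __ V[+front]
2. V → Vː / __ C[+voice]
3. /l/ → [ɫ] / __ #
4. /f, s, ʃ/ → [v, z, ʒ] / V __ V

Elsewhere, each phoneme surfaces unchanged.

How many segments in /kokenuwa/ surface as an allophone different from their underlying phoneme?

Segments that undergo a rule: /k/ → [tʃ] (rule 1); /e/ → [eː] (rule 2); /u/ → [uː] (rule 2).
All other segments surface unchanged.

3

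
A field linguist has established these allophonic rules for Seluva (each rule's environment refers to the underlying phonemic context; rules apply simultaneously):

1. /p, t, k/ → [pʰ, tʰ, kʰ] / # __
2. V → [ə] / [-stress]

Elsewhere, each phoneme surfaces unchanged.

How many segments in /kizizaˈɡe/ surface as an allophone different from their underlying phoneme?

4

Segments that undergo a rule: /k/ → [kʰ] (rule 1); /i/ → [ə] (rule 2); /i/ → [ə] (rule 2); /a/ → [ə] (rule 2).
All other segments surface unchanged.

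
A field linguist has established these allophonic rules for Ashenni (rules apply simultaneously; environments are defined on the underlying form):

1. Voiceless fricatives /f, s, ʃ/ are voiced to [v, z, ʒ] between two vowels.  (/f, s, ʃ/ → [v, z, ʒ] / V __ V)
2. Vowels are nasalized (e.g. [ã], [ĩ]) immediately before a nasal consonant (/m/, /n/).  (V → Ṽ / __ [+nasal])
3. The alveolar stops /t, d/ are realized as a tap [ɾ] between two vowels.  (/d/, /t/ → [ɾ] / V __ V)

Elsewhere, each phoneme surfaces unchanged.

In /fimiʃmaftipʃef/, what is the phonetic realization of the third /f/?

/f/ (word-final): rule 1 targets it, but not between two vowels → unchanged [f].

[f]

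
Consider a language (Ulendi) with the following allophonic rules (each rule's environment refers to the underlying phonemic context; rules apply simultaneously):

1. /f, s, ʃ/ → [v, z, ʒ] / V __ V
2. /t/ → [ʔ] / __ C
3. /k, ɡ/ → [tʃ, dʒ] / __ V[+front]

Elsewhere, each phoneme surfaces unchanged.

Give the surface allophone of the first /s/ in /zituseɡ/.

/s/ (between /u/ and /e/): between two vowels, so rule 1 applies → [z].

[z]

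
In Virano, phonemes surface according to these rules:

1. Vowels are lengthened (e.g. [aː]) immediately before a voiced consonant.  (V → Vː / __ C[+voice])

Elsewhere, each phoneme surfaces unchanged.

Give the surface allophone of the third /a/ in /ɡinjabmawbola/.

[a]

/a/ — word-final; rule 1 does not apply here → [a].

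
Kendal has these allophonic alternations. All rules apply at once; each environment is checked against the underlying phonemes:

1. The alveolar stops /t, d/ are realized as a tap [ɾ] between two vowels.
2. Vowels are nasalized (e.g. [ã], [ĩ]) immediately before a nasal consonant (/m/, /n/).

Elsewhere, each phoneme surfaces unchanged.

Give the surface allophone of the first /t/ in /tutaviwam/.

[t]

/t/ (word-initial) fails the environment for rule 1, so it stays [t].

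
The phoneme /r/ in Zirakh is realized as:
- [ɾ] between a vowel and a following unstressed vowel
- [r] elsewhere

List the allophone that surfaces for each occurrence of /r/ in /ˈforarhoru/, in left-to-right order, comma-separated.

Occurrence 1 (position 3): between a vowel and a following unstressed vowel → [ɾ].
Occurrence 2 (position 5): no conditioning environment matches → elsewhere allophone [r].
Occurrence 3 (position 8): between a vowel and a following unstressed vowel → [ɾ].

[ɾ], [r], [ɾ]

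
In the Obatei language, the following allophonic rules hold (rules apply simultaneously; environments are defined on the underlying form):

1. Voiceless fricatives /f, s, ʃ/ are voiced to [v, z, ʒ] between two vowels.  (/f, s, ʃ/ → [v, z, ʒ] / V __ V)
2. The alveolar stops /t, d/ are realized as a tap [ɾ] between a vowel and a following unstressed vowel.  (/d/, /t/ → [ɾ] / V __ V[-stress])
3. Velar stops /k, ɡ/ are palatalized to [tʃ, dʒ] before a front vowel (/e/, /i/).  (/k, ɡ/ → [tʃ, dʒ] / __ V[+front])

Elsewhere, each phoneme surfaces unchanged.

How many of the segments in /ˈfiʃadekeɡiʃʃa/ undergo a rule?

4

Segments that undergo a rule: /ʃ/ → [ʒ] (rule 1); /d/ → [ɾ] (rule 2); /k/ → [tʃ] (rule 3); /ɡ/ → [dʒ] (rule 3).
All other segments surface unchanged.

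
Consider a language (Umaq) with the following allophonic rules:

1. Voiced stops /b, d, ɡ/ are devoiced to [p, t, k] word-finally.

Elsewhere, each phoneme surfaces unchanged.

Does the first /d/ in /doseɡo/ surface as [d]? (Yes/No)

Yes

/d/ (word-initial): rule 1 targets it, but not word-finally → unchanged [d].
The actual realization is [d], which matches [d].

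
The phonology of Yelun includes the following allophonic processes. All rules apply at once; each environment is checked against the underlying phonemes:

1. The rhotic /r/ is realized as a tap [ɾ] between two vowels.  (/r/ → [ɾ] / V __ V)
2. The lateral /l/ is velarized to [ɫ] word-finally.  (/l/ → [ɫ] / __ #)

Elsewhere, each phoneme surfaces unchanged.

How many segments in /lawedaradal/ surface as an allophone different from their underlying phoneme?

2

Segments that undergo a rule: /r/ → [ɾ] (rule 1); /l/ → [ɫ] (rule 2).
All other segments surface unchanged.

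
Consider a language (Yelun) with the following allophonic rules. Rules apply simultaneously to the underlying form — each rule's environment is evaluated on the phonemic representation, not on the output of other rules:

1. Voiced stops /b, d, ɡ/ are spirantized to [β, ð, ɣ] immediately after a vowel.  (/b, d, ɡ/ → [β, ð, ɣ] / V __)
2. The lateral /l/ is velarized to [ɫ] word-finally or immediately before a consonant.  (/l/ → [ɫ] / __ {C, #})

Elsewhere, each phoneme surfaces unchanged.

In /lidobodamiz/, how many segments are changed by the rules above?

Segments that undergo a rule: /d/ → [ð] (rule 1); /b/ → [β] (rule 1); /d/ → [ð] (rule 1).
All other segments surface unchanged.

3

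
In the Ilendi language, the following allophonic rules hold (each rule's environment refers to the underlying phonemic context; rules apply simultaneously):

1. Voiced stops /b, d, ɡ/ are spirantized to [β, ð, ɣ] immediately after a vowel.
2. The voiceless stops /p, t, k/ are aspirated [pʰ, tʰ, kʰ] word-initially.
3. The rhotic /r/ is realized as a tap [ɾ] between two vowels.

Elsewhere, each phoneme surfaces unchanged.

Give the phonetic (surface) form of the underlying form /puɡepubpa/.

/p/ meets the environment for rule 2 (word-initially) → [pʰ].
/u/ stays [u].
/ɡ/ (between /u/ and /e/) occurs immediately after a vowel → [ɣ] by rule 1.
/e/ stays [e].
/p/ (between /e/ and /u/): rule 2 targets it, but not word-initially → unchanged [p].
/u/ (between /p/ and /b/): no rule targets it → [u].
/b/ (between /u/ and /p/) occurs immediately after a vowel → [β] by rule 1.
/p/ (between /b/ and /a/): rule 2 targets it, but not word-initially → unchanged [p].
/a/ stays [a].

[pʰuɣepuβpa]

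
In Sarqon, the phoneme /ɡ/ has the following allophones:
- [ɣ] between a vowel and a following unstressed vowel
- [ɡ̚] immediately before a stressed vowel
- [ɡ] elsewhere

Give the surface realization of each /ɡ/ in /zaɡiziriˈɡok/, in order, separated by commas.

[ɣ], [ɡ̚]

Occurrence 1 (position 3): between a vowel and a following unstressed vowel → [ɣ].
Occurrence 2 (position 9): immediately before a stressed vowel → [ɡ̚].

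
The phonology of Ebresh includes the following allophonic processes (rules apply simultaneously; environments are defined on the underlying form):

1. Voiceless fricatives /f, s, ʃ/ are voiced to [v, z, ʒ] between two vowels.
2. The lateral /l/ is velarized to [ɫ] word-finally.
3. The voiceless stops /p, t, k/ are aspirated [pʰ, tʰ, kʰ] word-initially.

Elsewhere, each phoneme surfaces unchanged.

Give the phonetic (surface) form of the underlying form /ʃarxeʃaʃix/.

/ʃ/ (word-initial): rule 1 targets it, but not between two vowels → unchanged [ʃ].
/a/ stays [a].
/r/ — not in any rule's target class → [r].
/x/ stays [x].
/e/ (between /x/ and /ʃ/) is unaffected → [e].
/ʃ/ (between /e/ and /a/) occurs between two vowels → [ʒ] by rule 1.
/a/ (between /ʃ/ and /ʃ/) is unaffected → [a].
/ʃ/ (between /a/ and /i/): between two vowels, so rule 1 applies → [ʒ].
/i/ (between /ʃ/ and /x/) is unaffected → [i].
/x/ — not in any rule's target class → [x].

[ʃarxeʒaʒix]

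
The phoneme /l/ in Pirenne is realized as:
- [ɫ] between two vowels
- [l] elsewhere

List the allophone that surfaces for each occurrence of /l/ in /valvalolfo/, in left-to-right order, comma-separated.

[l], [ɫ], [l]

Occurrence 1 (position 3): no conditioning environment matches → elsewhere allophone [l].
Occurrence 2 (position 6): between two vowels → [ɫ].
Occurrence 3 (position 8): no conditioning environment matches → elsewhere allophone [l].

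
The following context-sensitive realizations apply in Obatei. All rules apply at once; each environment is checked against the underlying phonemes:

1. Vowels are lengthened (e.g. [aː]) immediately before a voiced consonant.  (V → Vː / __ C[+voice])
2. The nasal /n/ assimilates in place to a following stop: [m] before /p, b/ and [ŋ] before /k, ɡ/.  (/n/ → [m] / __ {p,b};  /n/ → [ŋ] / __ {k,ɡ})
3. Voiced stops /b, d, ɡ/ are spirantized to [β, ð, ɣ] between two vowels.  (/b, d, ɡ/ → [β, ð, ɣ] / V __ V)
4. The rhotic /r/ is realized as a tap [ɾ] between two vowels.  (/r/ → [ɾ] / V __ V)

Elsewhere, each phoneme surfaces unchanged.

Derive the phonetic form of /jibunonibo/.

/j/ stays [j].
/i/ (between /j/ and /b/) occurs before a voiced consonant → [iː] by rule 1.
/b/ (between /i/ and /u/) occurs between two vowels → [β] by rule 3.
/u/ — between /b/ and /n/, before a voiced consonant — surfaces as [uː] (rule 1).
/n/ (between /u/ and /o/) is in the target of rule 2 but the environment (before a labial or velar stop) is not met → [n].
Rule 1 applies to /o/ (between /n/ and /n/: before a voiced consonant) → [oː].
/n/ (between /o/ and /i/): rule 2 targets it, but not before a labial or velar stop → unchanged [n].
/i/ (between /n/ and /b/): before a voiced consonant, so rule 1 applies → [iː].
/b/ (between /i/ and /o/): between two vowels, so rule 3 applies → [β].
/o/ (word-final) fails the environment for rule 1, so it stays [o].

[jiːβuːnoːniːβo]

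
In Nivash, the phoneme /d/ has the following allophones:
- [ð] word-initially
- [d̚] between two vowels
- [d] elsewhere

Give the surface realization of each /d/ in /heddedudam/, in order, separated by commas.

[d], [d], [d̚], [d̚]

Occurrence 1 (position 3): no conditioning environment matches → elsewhere allophone [d].
Occurrence 2 (position 4): no conditioning environment matches → elsewhere allophone [d].
Occurrence 3 (position 6): between two vowels → [d̚].
Occurrence 4 (position 8): between two vowels → [d̚].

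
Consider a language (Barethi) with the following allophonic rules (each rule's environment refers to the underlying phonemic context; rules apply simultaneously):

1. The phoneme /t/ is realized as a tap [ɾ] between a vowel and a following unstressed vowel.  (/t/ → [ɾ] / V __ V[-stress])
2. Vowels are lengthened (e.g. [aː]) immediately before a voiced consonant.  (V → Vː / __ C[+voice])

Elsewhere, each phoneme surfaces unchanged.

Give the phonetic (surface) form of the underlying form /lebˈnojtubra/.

/e/ meets the environment for rule 2 (before a voiced consonant) → [eː].
/o/ — between /n/ and /j/, before a voiced consonant — surfaces as [oː] (rule 2).
/t/ (between /j/ and /u/): rule 1 targets it, but not between a vowel and a following unstressed vowel → unchanged [t].
/u/ (between /t/ and /b/) occurs before a voiced consonant → [uː] by rule 2.
/a/ (word-final) is in the target of rule 2 but the environment (before a voiced consonant) is not met → [a].

[leːbˈnoːjtuːbra]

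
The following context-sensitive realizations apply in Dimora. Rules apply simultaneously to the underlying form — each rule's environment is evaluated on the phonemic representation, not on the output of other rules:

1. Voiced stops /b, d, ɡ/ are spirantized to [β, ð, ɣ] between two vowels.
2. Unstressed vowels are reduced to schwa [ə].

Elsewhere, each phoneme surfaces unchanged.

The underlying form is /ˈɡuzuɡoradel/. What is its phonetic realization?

/ɡ/ — word-initial; rule 1 does not apply here → [ɡ].
/u/ (between /ɡ/ and /z/) is in the target of rule 2 but the environment (in an unstressed syllable) is not met → [u].
/z/ — not in any rule's target class → [z].
Rule 2 applies to /u/ (between /z/ and /ɡ/: in an unstressed syllable) → [ə].
/ɡ/ (between /u/ and /o/): between two vowels, so rule 1 applies → [ɣ].
/o/ meets the environment for rule 2 (in an unstressed syllable) → [ə].
/r/ (between /o/ and /a/): no rule targets it → [r].
Rule 2 applies to /a/ (between /r/ and /d/: in an unstressed syllable) → [ə].
/d/ (between /a/ and /e/) occurs between two vowels → [ð] by rule 1.
/e/ meets the environment for rule 2 (in an unstressed syllable) → [ə].
/l/ stays [l].

[ˈɡuzəɣərəðəl]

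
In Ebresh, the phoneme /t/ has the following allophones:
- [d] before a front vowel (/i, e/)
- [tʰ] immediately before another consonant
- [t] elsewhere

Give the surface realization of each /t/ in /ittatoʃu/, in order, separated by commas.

[tʰ], [t], [t]

Occurrence 1 (position 2): immediately before another consonant → [tʰ].
Occurrence 2 (position 3): no conditioning environment matches → elsewhere allophone [t].
Occurrence 3 (position 5): no conditioning environment matches → elsewhere allophone [t].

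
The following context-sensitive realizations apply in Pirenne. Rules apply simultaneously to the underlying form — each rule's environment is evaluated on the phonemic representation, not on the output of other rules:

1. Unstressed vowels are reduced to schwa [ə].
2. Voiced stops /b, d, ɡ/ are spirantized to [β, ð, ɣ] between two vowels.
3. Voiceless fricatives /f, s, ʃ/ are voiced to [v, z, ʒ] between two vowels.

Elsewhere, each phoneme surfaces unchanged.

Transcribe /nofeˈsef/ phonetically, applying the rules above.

[nəvəˈzef]

/n/ — not in any rule's target class → [n].
/o/ meets the environment for rule 1 (in an unstressed syllable) → [ə].
/f/ meets the environment for rule 3 (between two vowels) → [v].
Rule 1 applies to /e/ (between /f/ and /s/: in an unstressed syllable) → [ə].
/s/ meets the environment for rule 3 (between two vowels) → [z].
/e/ (between /s/ and /f/): rule 1 targets it, but not in an unstressed syllable → unchanged [e].
/f/ (word-final) is in the target of rule 3 but the environment (between two vowels) is not met → [f].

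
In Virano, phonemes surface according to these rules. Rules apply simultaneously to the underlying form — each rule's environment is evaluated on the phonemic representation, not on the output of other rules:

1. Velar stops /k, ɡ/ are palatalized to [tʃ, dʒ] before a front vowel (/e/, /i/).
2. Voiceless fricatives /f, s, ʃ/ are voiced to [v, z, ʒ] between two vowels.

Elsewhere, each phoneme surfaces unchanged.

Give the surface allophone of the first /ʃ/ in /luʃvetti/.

/ʃ/ — between /u/ and /v/; rule 2 does not apply here → [ʃ].

[ʃ]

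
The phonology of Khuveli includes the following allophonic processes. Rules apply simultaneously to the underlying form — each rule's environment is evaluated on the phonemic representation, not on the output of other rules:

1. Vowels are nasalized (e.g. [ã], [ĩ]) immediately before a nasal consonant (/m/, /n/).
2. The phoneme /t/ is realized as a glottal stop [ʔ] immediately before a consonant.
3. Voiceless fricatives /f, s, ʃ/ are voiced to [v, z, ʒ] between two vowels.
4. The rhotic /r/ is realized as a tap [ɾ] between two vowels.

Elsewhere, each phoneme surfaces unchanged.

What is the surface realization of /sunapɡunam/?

/s/ — word-initial; rule 3 does not apply here → [s].
/u/ — between /s/ and /n/, before a nasal consonant — surfaces as [ũ] (rule 1).
/n/ (between /u/ and /a/): no rule targets it → [n].
/a/ (between /n/ and /p/): rule 1 targets it, but not before a nasal consonant → unchanged [a].
/p/ — not in any rule's target class → [p].
/ɡ/ (between /p/ and /u/): no rule targets it → [ɡ].
/u/ meets the environment for rule 1 (before a nasal consonant) → [ũ].
/n/ — not in any rule's target class → [n].
Rule 1 applies to /a/ (between /n/ and /m/: before a nasal consonant) → [ã].
/m/ (word-final): no rule targets it → [m].

[sũnapɡũnãm]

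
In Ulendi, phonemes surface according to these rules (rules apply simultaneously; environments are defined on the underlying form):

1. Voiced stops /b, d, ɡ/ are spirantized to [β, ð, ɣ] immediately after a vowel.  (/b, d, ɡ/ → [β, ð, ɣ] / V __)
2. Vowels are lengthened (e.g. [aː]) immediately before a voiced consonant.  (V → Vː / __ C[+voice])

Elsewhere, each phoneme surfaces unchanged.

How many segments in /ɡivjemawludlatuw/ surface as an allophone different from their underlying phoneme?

Segments that undergo a rule: /i/ → [iː] (rule 2); /e/ → [eː] (rule 2); /a/ → [aː] (rule 2); /u/ → [uː] (rule 2); /d/ → [ð] (rule 1); /u/ → [uː] (rule 2).
All other segments surface unchanged.

6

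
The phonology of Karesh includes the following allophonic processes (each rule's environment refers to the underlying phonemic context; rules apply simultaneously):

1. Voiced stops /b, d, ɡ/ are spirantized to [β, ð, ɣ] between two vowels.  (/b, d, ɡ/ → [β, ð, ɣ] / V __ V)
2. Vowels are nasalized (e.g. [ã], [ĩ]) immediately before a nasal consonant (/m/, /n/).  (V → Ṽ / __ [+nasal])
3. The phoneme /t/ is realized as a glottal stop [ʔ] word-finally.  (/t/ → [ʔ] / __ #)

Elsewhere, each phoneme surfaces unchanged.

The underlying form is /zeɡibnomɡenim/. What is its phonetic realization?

/z/ stays [z].
/e/ (between /z/ and /ɡ/) is in the target of rule 2 but the environment (before a nasal consonant) is not met → [e].
/ɡ/ (between /e/ and /i/): between two vowels, so rule 1 applies → [ɣ].
/i/ (between /ɡ/ and /b/) fails the environment for rule 2, so it stays [i].
/b/ — between /i/ and /n/; rule 1 does not apply here → [b].
/n/ stays [n].
/o/ — between /n/ and /m/, before a nasal consonant — surfaces as [õ] (rule 2).
/m/ — not in any rule's target class → [m].
/ɡ/ (between /m/ and /e/) is in the target of rule 1 but the environment (between two vowels) is not met → [ɡ].
/e/ (between /ɡ/ and /n/) occurs before a nasal consonant → [ẽ] by rule 2.
/n/ (between /e/ and /i/) is unaffected → [n].
/i/ — between /n/ and /m/, before a nasal consonant — surfaces as [ĩ] (rule 2).
/m/ (word-final) is unaffected → [m].

[zeɣibnõmɡẽnĩm]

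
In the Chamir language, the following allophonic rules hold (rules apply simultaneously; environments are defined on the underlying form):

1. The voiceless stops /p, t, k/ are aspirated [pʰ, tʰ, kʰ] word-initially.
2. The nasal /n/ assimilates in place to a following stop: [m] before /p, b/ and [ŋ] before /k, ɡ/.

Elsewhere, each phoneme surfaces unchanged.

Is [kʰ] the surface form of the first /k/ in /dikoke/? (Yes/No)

No

/k/ — between /i/ and /o/; rule 1 does not apply here → [k].
The actual realization is [k], not [kʰ].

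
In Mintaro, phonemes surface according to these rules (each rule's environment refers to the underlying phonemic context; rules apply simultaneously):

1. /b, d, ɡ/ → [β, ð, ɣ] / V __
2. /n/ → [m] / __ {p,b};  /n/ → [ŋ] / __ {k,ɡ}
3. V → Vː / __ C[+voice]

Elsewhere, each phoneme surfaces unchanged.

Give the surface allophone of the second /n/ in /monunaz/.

/n/ (between /u/ and /a/) fails the environment for rule 2, so it stays [n].

[n]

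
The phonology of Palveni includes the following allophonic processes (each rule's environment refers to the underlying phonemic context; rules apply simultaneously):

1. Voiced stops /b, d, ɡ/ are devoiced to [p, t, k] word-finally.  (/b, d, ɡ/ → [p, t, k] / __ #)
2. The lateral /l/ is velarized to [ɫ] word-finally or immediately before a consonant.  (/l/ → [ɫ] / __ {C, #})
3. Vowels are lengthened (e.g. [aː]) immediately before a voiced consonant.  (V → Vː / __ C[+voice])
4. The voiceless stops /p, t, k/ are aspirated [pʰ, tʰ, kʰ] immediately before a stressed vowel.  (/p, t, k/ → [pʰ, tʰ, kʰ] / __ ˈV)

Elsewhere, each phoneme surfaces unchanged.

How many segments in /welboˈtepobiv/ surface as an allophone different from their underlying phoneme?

Segments that undergo a rule: /e/ → [eː] (rule 3); /l/ → [ɫ] (rule 2); /t/ → [tʰ] (rule 4); /o/ → [oː] (rule 3); /i/ → [iː] (rule 3).
All other segments surface unchanged.

5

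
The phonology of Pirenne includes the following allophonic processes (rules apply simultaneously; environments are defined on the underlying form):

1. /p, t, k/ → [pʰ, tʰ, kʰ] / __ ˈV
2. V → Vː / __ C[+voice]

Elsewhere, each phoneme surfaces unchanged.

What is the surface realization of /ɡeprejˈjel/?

[ɡepreːjˈjeːl]

/ɡ/ stays [ɡ].
/e/ (between /ɡ/ and /p/) is in the target of rule 2 but the environment (before a voiced consonant) is not met → [e].
/p/ (between /e/ and /r/) is in the target of rule 1 but the environment (immediately before a stressed vowel) is not met → [p].
/r/ (between /p/ and /e/): no rule targets it → [r].
/e/ (between /r/ and /j/) occurs before a voiced consonant → [eː] by rule 2.
/j/ — not in any rule's target class → [j].
/j/ (between /j/ and /e/): no rule targets it → [j].
Rule 2 applies to /e/ (between /j/ and /l/: before a voiced consonant) → [eː].
/l/ (word-final): no rule targets it → [l].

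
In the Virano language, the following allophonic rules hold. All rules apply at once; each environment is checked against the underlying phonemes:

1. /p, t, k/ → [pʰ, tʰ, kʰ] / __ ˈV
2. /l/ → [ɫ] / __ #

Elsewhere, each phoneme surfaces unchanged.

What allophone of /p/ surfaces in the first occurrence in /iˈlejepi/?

[p]

/p/ (between /e/ and /i/): rule 1 targets it, but not immediately before a stressed vowel → unchanged [p].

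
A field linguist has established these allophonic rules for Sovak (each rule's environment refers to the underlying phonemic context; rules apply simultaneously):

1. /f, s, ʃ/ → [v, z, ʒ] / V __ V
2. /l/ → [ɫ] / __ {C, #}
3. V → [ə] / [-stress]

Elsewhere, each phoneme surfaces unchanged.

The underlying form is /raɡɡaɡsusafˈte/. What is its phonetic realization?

/r/ — not in any rule's target class → [r].
Rule 3 applies to /a/ (between /r/ and /ɡ/: in an unstressed syllable) → [ə].
/ɡ/ (between /a/ and /ɡ/) is unaffected → [ɡ].
/ɡ/ stays [ɡ].
/a/ — between /ɡ/ and /ɡ/, in an unstressed syllable — surfaces as [ə] (rule 3).
/ɡ/ (between /a/ and /s/): no rule targets it → [ɡ].
/s/ (between /ɡ/ and /u/) is in the target of rule 1 but the environment (between two vowels) is not met → [s].
/u/ meets the environment for rule 3 (in an unstressed syllable) → [ə].
/s/ meets the environment for rule 1 (between two vowels) → [z].
/a/ (between /s/ and /f/) occurs in an unstressed syllable → [ə] by rule 3.
/f/ (between /a/ and /t/): rule 1 targets it, but not between two vowels → unchanged [f].
/t/ stays [t].
/e/ (word-final): rule 3 targets it, but not in an unstressed syllable → unchanged [e].

[rəɡɡəɡsəzəfˈte]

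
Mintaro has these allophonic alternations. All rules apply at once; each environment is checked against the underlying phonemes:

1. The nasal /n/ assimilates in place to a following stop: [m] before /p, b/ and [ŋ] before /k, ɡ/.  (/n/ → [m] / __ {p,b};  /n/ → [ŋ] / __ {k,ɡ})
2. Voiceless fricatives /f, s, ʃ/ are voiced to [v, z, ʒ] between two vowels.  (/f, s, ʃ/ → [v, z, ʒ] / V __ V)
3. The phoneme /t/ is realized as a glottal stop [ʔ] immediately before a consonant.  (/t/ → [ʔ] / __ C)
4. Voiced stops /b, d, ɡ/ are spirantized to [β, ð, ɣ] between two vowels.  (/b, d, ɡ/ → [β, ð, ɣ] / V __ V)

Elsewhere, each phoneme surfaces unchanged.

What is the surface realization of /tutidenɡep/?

/t/ (word-initial) fails the environment for rule 3, so it stays [t].
/u/ (between /t/ and /t/): no rule targets it → [u].
/t/ (between /u/ and /i/): rule 3 targets it, but not immediately before a consonant → unchanged [t].
/i/ — not in any rule's target class → [i].
/d/ (between /i/ and /e/) occurs between two vowels → [ð] by rule 4.
/e/ (between /d/ and /n/): no rule targets it → [e].
/n/ (between /e/ and /ɡ/) occurs before a labial or velar stop → [ŋ] by rule 1.
/ɡ/ (between /n/ and /e/) is in the target of rule 4 but the environment (between two vowels) is not met → [ɡ].
/e/ (between /ɡ/ and /p/): no rule targets it → [e].
/p/ (word-final): no rule targets it → [p].

[tutiðeŋɡep]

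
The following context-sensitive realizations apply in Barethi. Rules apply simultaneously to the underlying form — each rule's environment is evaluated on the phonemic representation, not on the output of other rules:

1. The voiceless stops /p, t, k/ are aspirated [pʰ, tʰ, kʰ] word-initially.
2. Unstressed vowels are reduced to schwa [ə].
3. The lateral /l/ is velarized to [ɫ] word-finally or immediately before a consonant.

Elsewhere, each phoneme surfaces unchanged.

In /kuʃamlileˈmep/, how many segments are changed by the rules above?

Segments that undergo a rule: /k/ → [kʰ] (rule 1); /u/ → [ə] (rule 2); /a/ → [ə] (rule 2); /i/ → [ə] (rule 2); /e/ → [ə] (rule 2).
All other segments surface unchanged.

5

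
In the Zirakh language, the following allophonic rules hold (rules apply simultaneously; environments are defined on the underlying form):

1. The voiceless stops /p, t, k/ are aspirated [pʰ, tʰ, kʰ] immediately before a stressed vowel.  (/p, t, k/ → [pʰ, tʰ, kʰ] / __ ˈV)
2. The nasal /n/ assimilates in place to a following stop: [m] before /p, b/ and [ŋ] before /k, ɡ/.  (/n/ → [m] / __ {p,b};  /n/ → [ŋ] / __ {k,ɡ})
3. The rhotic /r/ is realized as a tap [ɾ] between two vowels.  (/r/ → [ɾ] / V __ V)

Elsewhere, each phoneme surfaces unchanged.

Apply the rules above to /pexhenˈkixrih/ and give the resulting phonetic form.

/p/ (word-initial) is in the target of rule 1 but the environment (immediately before a stressed vowel) is not met → [p].
/e/ — not in any rule's target class → [e].
/x/ stays [x].
/h/ stays [h].
/e/ stays [e].
/n/ (between /e/ and /k/) occurs before a labial or velar stop → [ŋ] by rule 2.
Rule 1 applies to /k/ (between /n/ and /i/: immediately before a stressed vowel) → [kʰ].
/i/ stays [i].
/x/ (between /i/ and /r/): no rule targets it → [x].
/r/ — between /x/ and /i/; rule 3 does not apply here → [r].
/i/ stays [i].
/h/ stays [h].

[pexheŋˈkʰixrih]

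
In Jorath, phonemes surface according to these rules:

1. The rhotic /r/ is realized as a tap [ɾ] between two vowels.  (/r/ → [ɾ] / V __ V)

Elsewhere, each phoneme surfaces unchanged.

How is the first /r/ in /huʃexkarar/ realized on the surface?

[ɾ]

/r/ (between /a/ and /a/) occurs between two vowels → [ɾ] by rule 1.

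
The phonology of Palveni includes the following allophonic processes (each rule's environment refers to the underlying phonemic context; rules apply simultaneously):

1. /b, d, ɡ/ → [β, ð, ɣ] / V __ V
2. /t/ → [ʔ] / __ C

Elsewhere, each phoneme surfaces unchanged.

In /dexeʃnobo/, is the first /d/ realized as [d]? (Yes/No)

Yes

/d/ (word-initial) fails the environment for rule 1, so it stays [d].
The actual realization is [d], which matches [d].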